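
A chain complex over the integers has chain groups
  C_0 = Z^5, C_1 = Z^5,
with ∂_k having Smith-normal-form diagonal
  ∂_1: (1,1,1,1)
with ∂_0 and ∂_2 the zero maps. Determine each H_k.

H_0: b_0 = 5 − 0 − 4 = 1; torsion from ∂_1 factors > 1: none. So H_0 ≅ Z.
H_1: b_1 = 5 − 4 − 0 = 1; torsion from ∂_2 factors > 1: none. So H_1 ≅ Z.

H_0 ≅ Z,  H_1 ≅ Z.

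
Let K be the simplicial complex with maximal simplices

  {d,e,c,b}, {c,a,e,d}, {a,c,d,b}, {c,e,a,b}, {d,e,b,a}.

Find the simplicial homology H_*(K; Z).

Fix the vertex order a < b < c < d < e and write every simplex with vertices in increasing order. Then dim K = 3 and the simplices of K are:

  0-simplices (5): a, b, c, d, e
  1-simplices (10): ab, ac, ad, ae, bc, bd, be, cd, ce, de
  2-simplices (10): abc, abd, abe, acd, ace, ade, bcd, bce, bde, cde
  3-simplices (5): abcd, abce, abde, acde, bcde

Hence C_0 ≅ Z^5, C_1 ≅ Z^10, C_2 ≅ Z^10, C_3 ≅ Z^5.

∂_1: C_1 → C_0 is given by ∂[p,q] = [q] − [p]. For instance
  ∂de = e − d.
As a 5×10 matrix over Z this has rank 4, with invariant factors (1,1,1,1).

∂_2: C_2 → C_1 acts by ∂[p,q,r] = [q,r] − [p,r] + [p,q]. For instance
  ∂abd = bd − ad + ab,
  ∂ade = de − ae + ad.
This gives a 10×10 integer matrix of rank 6; reducing to Smith normal form yields diagonal entries (1,1,1,1,1,1).

∂_3: C_3 → C_2 sends each 3-simplex σ to the alternating sum Σ_i (−1)^i (σ with its i-th vertex removed). For instance
  ∂abcd = bcd − acd + abd − abc,
  ∂bcde = cde − bde + bce − bcd.
The 10×5 boundary matrix has rank 4 and Smith normal form diag(1,1,1,1).

Computing H_k = (kernel of ∂_k) / (image of ∂_{k+1}):

  H_0: rank C_0 − rank ∂_1 = 5 − 4 = 1, and the invariant factors of ∂_1 are all 1, so H_0 ≅ Z.
  H_1: rank ker ∂_1 − rank ∂_2 = (10 − 4) − 6 = 0, and the invariant factors of ∂_2 are all 1, so H_1 ≅ 0.
  H_2: rank ker ∂_2 − rank ∂_3 = (10 − 6) − 4 = 0, and the invariant factors of ∂_3 are all 1, so H_2 ≅ 0.
  H_3: rank ker ∂_3 − rank ∂_4 = (5 − 4) − 0 = 1, and there is no ∂_4, so H_3 ≅ Z.

H_0 = Z,  H_1 = 0,  H_2 = 0,  H_3 = Z.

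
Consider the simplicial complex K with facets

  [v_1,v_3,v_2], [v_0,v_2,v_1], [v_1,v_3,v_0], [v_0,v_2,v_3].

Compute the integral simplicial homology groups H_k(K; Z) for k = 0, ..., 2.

H_0 ≅ Z,  H_1 = 0,  H_2 ≅ Z.

We work with the vertex ordering v_0 < v_1 < v_2 < v_3. The simplices of K, each written with vertices in increasing order, are:

  0-simplices (4): [v_0], [v_1], [v_2], [v_3]
  1-simplices (6): [v_0,v_1], [v_0,v_2], [v_0,v_3], [v_1,v_2], [v_1,v_3], [v_2,v_3]
  2-simplices (4): [v_0,v_1,v_2], [v_0,v_1,v_3], [v_0,v_2,v_3], [v_1,v_2,v_3]

giving chain groups C_0 ≅ Z^4, C_1 ≅ Z^6, C_2 ≅ Z^4.

∂_1: C_1 → C_0 is given by ∂[p,q] = [q] − [p]. For instance
  ∂[v_0,v_3] = [v_3] − [v_0].
As a 4×6 matrix over Z this has rank 3, with invariant factors (1,1,1).

∂_2: C_2 → C_1 sends each 2-simplex [p,q,r] to [q,r] − [p,r] + [p,q]. For instance
  ∂[v_0,v_1,v_2] = [v_1,v_2] − [v_0,v_2] + [v_0,v_1],
  ∂[v_1,v_2,v_3] = [v_2,v_3] − [v_1,v_3] + [v_1,v_2].
The resulting 6×4 matrix has rank 3, and its Smith normal form has invariant factors (1,1,1).

Reading off H_k = ker ∂_k / im ∂_{k+1}:

  H_0: rank C_0 − rank ∂_1 = 4 − 3 = 1, and the invariant factors of ∂_1 are all 1, so H_0 ≅ Z.
  H_1: rank ker ∂_1 − rank ∂_2 = (6 − 3) − 3 = 0, and the invariant factors of ∂_2 are all 1, so H_1 ≅ 0.
  H_2: rank ker ∂_2 − rank ∂_3 = (4 − 3) − 0 = 1, and there is no ∂_3, so H_2 ≅ Z.

As a check, the Euler characteristic is 4 − 6 + 4 = 2, which agrees with 1 − 0 + 1 = 2.
(K is a triangulation of the 2-sphere S^2.)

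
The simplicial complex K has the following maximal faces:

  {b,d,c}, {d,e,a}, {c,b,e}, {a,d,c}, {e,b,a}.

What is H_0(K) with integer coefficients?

Order the vertices as a < b < c < d < e. Listing each simplex with vertices in this order, K has dimension 2 with simplices:

  0-simplices (5): a, b, c, d, e
  1-simplices (10): ab, ac, ad, ae, bc, bd, be, cd, ce, de
  2-simplices (5): abe, acd, ade, bcd, bce

so the chain groups are C_0 ≅ Z^5, C_1 ≅ Z^10, C_2 ≅ Z^5.

The boundary map ∂_1: C_1 → C_0 is given by ∂[p,q] = [q] − [p].
As a 5×10 matrix over Z this has rank 4, with invariant factors (1,1,1,1).

The boundary map ∂_2: C_2 → C_1 acts by ∂[p,q,r] = [q,r] − [p,r] + [p,q]. For instance
  ∂bcd = cd − bd + bc,
  ∂ade = de − ae + ad.
As a 10×5 matrix over Z this has rank 5, with invariant factors (1,1,1,1,1).

From H_k ≅ ker(∂_k) / im(∂_{k+1}) we obtain:

  H_0: rank C_0 − rank ∂_1 = 5 − 4 = 1, and the invariant factors of ∂_1 are all 1, so H_0 = Z.

H_0 ≅ Z.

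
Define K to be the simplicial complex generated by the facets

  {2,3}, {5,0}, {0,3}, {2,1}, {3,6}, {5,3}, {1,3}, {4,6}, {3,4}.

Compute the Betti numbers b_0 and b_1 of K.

b_0 = 1, b_1 = 3.

Order the vertices as 0 < 1 < 2 < 3 < 4 < 5 < 6. Listing each simplex with vertices in this order, K has dimension 1 with simplices:

  0-simplices (7): [0], [1], [2], [3], [4], [5], [6]
  1-simplices (9): [0,3], [0,5], [1,2], [1,3], [2,3], [3,4], [3,5], [3,6], [4,6]

giving chain groups C_0 ≅ Z^7, C_1 ≅ Z^9.

∂_1: C_1 → C_0 is given by ∂[p,q] = [q] − [p].
As a 7×9 matrix over Z this has rank 6, with invariant factors (1,1,1,1,1,1).

Now H_k = ker ∂_k / im ∂_{k+1}, so:

  H_0: rank C_0 − rank ∂_1 = 7 − 6 = 1, and the invariant factors of ∂_1 are all 1, so H_0 ≅ Z.
  H_1: rank ker ∂_1 − rank ∂_2 = (9 − 6) − 0 = 3, and there is no ∂_2, so H_1 ≅ Z^3.

(K is a triangulation of a wedge of 3 circles.)

Hence the Betti numbers are b_0 = 1, b_1 = 3.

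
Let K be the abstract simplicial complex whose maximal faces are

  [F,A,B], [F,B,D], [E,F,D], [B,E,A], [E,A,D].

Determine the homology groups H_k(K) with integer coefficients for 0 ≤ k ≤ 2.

H_0 ≅ Z,  H_1 ≅ Z,  H_2 = 0.

Take the total order A < B < D < E < F on the vertex set. Then K (dimension 2) consists of the simplices:

  0-simplices (5): A, B, D, E, F
  1-simplices (10): AB, AD, AE, AF, BD, BE, BF, DE, DF, EF
  2-simplices (5): ABE, ABF, ADE, BDF, DEF

so the chain groups are C_0 ≅ Z^5, C_1 ≅ Z^10, C_2 ≅ Z^5.

∂_1: C_1 → C_0 is given by ∂[p,q] = [q] − [p].
The 5×10 boundary matrix has rank 4 and Smith normal form diag(1,1,1,1).

The boundary map ∂_2: C_2 → C_1 sends each 2-simplex [p,q,r] to [q,r] − [p,r] + [p,q]. For instance
  ∂ABE = BE − AE + AB,
  ∂ADE = DE − AE + AD.
The resulting 10×5 matrix has rank 5, and its Smith normal form has invariant factors (1,1,1,1,1).

Computing H_k = (kernel of ∂_k) / (image of ∂_{k+1}):

  H_0: rank C_0 − rank ∂_1 = 5 − 4 = 1, and the invariant factors of ∂_1 are all 1, so H_0 = Z.
  H_1: rank ker ∂_1 − rank ∂_2 = (10 − 4) − 5 = 1, and the invariant factors of ∂_2 are all 1, so H_1 = Z.
  H_2: rank ker ∂_2 − rank ∂_3 = (5 − 5) − 0 = 0, and there is no ∂_3, so H_2 = 0.

(K is a triangulation of the Möbius band.)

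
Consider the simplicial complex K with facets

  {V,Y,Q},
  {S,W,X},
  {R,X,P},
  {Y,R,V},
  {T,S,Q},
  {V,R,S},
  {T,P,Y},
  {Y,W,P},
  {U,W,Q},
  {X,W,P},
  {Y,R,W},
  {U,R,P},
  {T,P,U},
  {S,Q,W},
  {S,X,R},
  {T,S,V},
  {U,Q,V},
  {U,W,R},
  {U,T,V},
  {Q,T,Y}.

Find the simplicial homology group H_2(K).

K has 10 vertices, 30 edges, 20 triangles.
rank ∂_2 = 20, rank ∂_3 = 0 ⇒ b_2 = 20 − 20 − 0 = 0. So H_2 = 0.

H_2 = 0.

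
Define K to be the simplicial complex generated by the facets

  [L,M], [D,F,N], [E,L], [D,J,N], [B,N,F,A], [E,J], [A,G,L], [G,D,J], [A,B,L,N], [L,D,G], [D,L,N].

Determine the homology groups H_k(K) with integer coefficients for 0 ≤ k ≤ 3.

H_0 ≅ Z,  H_1 ≅ Z,  H_2 = 0,  H_3 = 0.

Take the total order A < B < D < E < F < G < J < L < M < N on the vertex set. Then K (dimension 3) consists of the simplices:

  0-simplices (10): A, B, D, E, F, G, J, L, M, N
  1-simplices (21): AB, AF, AG, AL, AN, BF, BL, BN, DF, DG, DJ, DL, DN, EJ, EL, FN, GJ, GL, JN, LM, LN
  2-simplices (13): ABF, ABL, ABN, AFN, AGL, ALN, BFN, BLN, DFN, DGJ, DGL, DJN, DLN
  3-simplices (2): ABFN, ABLN

so the chain groups are C_0 ≅ Z^10, C_1 ≅ Z^21, C_2 ≅ Z^13, C_3 ≅ Z^2.

Boundary ∂_1: C_1 → C_0 maps an edge to its endpoints' difference, ∂[p,q] = q − p. For instance
  ∂AG = G − A.
This gives a 10×21 integer matrix of rank 9; reducing to Smith normal form yields diagonal entries (1,1,1,1,1,1,1,1,1).

Boundary ∂_2: C_2 → C_1 sends each 2-simplex [p,q,r] to [q,r] − [p,r] + [p,q]. For instance
  ∂DLN = LN − DN + DL,
  ∂DFN = FN − DN + DF.
The resulting 21×13 matrix has rank 11, and its Smith normal form has invariant factors (1,1,1,1,1,1,1,1,1,1,1).

∂_3: C_3 → C_2 sends each 3-simplex σ to the alternating sum Σ_i (−1)^i (σ with its i-th vertex removed). For instance
  ∂ABLN = BLN − ALN + ABN − ABL,
  ∂ABFN = BFN − AFN + ABN − ABF.
The 13×2 boundary matrix has rank 2 and Smith normal form diag(1,1).

Computing H_k = (kernel of ∂_k) / (image of ∂_{k+1}):

  H_0: rank C_0 − rank ∂_1 = 10 − 9 = 1, and the invariant factors of ∂_1 are all 1, so H_0 ≅ Z.
  H_1: rank ker ∂_1 − rank ∂_2 = (21 − 9) − 11 = 1, and the invariant factors of ∂_2 are all 1, so H_1 ≅ Z.
  H_2: rank ker ∂_2 − rank ∂_3 = (13 − 11) − 2 = 0, and the invariant factors of ∂_3 are all 1, so H_2 ≅ 0.
  H_3: rank ker ∂_3 − rank ∂_4 = (2 − 2) − 0 = 0, and there is no ∂_4, so H_3 ≅ 0.

As a check, the Euler characteristic is 10 − 21 + 13 − 2 = 0, which agrees with 1 − 1 + 0 − 0 = 0.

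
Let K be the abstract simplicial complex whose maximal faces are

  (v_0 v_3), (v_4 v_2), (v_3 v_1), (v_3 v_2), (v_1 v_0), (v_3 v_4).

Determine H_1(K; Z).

K has 5 vertices, 6 edges.
rank ∂_1 = 4, rank ∂_2 = 0 ⇒ b_1 = 6 − 4 − 0 = 2. So H_1 ≅ Z^2.

H_1 = Z^2.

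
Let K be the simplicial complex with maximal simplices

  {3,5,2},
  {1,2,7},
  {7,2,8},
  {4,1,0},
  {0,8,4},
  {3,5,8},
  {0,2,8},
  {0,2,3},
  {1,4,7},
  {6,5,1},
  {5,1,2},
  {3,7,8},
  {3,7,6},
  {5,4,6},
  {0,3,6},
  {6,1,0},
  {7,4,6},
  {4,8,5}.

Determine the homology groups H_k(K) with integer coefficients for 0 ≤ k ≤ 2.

Order the vertices as 0 < 1 < 2 < 3 < 4 < 5 < 6 < 7 < 8. Listing each simplex with vertices in this order, K has dimension 2 with simplices:

  0-simplices (9): [0], [1], [2], [3], [4], [5], [6], [7], [8]
  1-simplices (27): (27 of them)
  2-simplices (18): [0,1,4], [0,1,6], [0,2,3], [0,2,8], [0,3,6], [0,4,8], [1,2,5], [1,2,7], [1,4,7], [1,5,6], [2,3,5], [2,7,8], [3,5,8], [3,6,7], [3,7,8], [4,5,6], [4,5,8], [4,6,7]

Hence C_0 ≅ Z^9, C_1 ≅ Z^27, C_2 ≅ Z^18.

Boundary ∂_1: C_1 → C_0 is given by ∂[p,q] = [q] − [p]. For instance
  ∂[4,8] = [8] − [4].
The resulting 9×27 matrix has rank 8, and its Smith normal form has invariant factors (1,1,1,1,1,1,1,1).

The boundary map ∂_2: C_2 → C_1 sends each 2-simplex [p,q,r] to [q,r] − [p,r] + [p,q]. For instance
  ∂[0,1,4] = [1,4] − [0,4] + [0,1],
  ∂[3,6,7] = [6,7] − [3,7] + [3,6].
The resulting 27×18 matrix has rank 18, and its Smith normal form has invariant factors (1,1,1,1,1,1,1,1,1,1,1,1,1,1,1,1,1,2).

Now H_k = ker ∂_k / im ∂_{k+1}, so:

  H_0: rank C_0 − rank ∂_1 = 9 − 8 = 1, and the invariant factors of ∂_1 are all 1, so H_0 ≅ Z.
  H_1: rank ker ∂_1 − rank ∂_2 = (27 − 8) − 18 = 1, and ∂_2 has invariant factor 2 > 1, so H_1 ≅ Z ⊕ Z/2.
  H_2: rank ker ∂_2 − rank ∂_3 = (18 − 18) − 0 = 0, and there is no ∂_3, so H_2 ≅ 0.

H_0 = Z,  H_1 = Z ⊕ Z/2,  H_2 = 0.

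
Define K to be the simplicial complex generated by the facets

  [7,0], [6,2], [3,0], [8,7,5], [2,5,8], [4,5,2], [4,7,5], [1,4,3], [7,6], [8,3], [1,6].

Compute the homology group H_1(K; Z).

H_1 = Z^4.

Take the total order 0 < 1 < 2 < 3 < 4 < 5 < 6 < 7 < 8 on the vertex set. Then K (dimension 2) consists of the simplices:

  0-simplices (9): [0], [1], [2], [3], [4], [5], [6], [7], [8]
  1-simplices (17): [0,3], [0,7], [1,3], [1,4], [1,6], [2,4], [2,5], [2,6], [2,8], [3,4], [3,8], [4,5], [4,7], [5,7], [5,8], [6,7], [7,8]
  2-simplices (5): [1,3,4], [2,4,5], [2,5,8], [4,5,7], [5,7,8]

so the chain groups are C_0 ≅ Z^9, C_1 ≅ Z^17, C_2 ≅ Z^5.

The boundary map ∂_1: C_1 → C_0 is given by ∂[p,q] = [q] − [p]. For instance
  ∂[4,5] = [5] − [4].
The resulting 9×17 matrix has rank 8, and its Smith normal form has invariant factors (1,1,1,1,1,1,1,1).

∂_2: C_2 → C_1 acts by ∂[p,q,r] = [q,r] − [p,r] + [p,q]. For instance
  ∂[5,7,8] = [7,8] − [5,8] + [5,7],
  ∂[4,5,7] = [5,7] − [4,7] + [4,5].
The 17×5 boundary matrix has rank 5 and Smith normal form diag(1,1,1,1,1).

Reading off H_k = ker ∂_k / im ∂_{k+1}:

  H_1: rank ker ∂_1 − rank ∂_2 = (17 − 8) − 5 = 4, and the invariant factors of ∂_2 are all 1, so H_1 = Z^4.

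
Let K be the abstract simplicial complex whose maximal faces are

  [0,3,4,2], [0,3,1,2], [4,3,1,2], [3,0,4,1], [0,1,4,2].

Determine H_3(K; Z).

Fix the vertex order 0 < 1 < 2 < 3 < 4 and write every simplex with vertices in increasing order. Then dim K = 3 and the simplices of K are:

  0-simplices (5): [0], [1], [2], [3], [4]
  1-simplices (10): [0,1], [0,2], [0,3], [0,4], [1,2], [1,3], [1,4], [2,3], [2,4], [3,4]
  2-simplices (10): [0,1,2], [0,1,3], [0,1,4], [0,2,3], [0,2,4], [0,3,4], [1,2,3], [1,2,4], [1,3,4], [2,3,4]
  3-simplices (5): [0,1,2,3], [0,1,2,4], [0,1,3,4], [0,2,3,4], [1,2,3,4]

so the chain groups are C_0 ≅ Z^5, C_1 ≅ Z^10, C_2 ≅ Z^10, C_3 ≅ Z^5.

∂_1: C_1 → C_0 maps an edge to its endpoints' difference, ∂[p,q] = q − p.
The resulting 5×10 matrix has rank 4, and its Smith normal form has invariant factors (1,1,1,1).

∂_2: C_2 → C_1 sends each 2-simplex [p,q,r] to [q,r] − [p,r] + [p,q]. For instance
  ∂[0,2,3] = [2,3] − [0,3] + [0,2],
  ∂[0,1,2] = [1,2] − [0,2] + [0,1].
This gives a 10×10 integer matrix of rank 6; reducing to Smith normal form yields diagonal entries (1,1,1,1,1,1).

∂_3: C_3 → C_2 sends each 3-simplex σ to the alternating sum Σ_i (−1)^i (σ with its i-th vertex removed). For instance
  ∂[0,2,3,4] = [2,3,4] − [0,3,4] + [0,2,4] − [0,2,3],
  ∂[0,1,2,4] = [1,2,4] − [0,2,4] + [0,1,4] − [0,1,2].
This gives a 10×5 integer matrix of rank 4; reducing to Smith normal form yields diagonal entries (1,1,1,1).

Computing H_k = (kernel of ∂_k) / (image of ∂_{k+1}):

  H_3: rank ker ∂_3 − rank ∂_4 = (5 − 4) − 0 = 1, and there is no ∂_4, so H_3 = Z.

(K is a triangulation of the 3-sphere S^3.)

H_3 ≅ Z.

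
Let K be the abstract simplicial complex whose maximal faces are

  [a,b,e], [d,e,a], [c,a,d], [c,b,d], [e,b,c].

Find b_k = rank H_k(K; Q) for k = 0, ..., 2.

b_0 = 1, b_1 = 1, b_2 = 0.

Order the vertices as a < b < c < d < e. Listing each simplex with vertices in this order, K has dimension 2 with simplices:

  0-simplices (5): a, b, c, d, e
  1-simplices (10): ab, ac, ad, ae, bc, bd, be, cd, ce, de
  2-simplices (5): abe, acd, ade, bcd, bce

so the chain groups are C_0 ≅ Z^5, C_1 ≅ Z^10, C_2 ≅ Z^5.

The boundary map ∂_1: C_1 → C_0 sends each edge [p,q] (with p < q) to q − p.
This gives a 5×10 integer matrix of rank 4; reducing to Smith normal form yields diagonal entries (1,1,1,1).

Boundary ∂_2: C_2 → C_1 maps a triangle to the signed sum of its edges. For instance
  ∂abe = be − ae + ab,
  ∂ade = de − ae + ad.
This gives a 10×5 integer matrix of rank 5; reducing to Smith normal form yields diagonal entries (1,1,1,1,1).

Computing H_k = (kernel of ∂_k) / (image of ∂_{k+1}):

  H_0: rank C_0 − rank ∂_1 = 5 − 4 = 1, and the invariant factors of ∂_1 are all 1, so H_0 ≅ Z.
  H_1: rank ker ∂_1 − rank ∂_2 = (10 − 4) − 5 = 1, and the invariant factors of ∂_2 are all 1, so H_1 ≅ Z.
  H_2: rank ker ∂_2 − rank ∂_3 = (5 − 5) − 0 = 0, and there is no ∂_3, so H_2 ≅ 0.

(K is a triangulation of the Möbius band.)

Hence the Betti numbers are b_0 = 1, b_1 = 1, b_2 = 0.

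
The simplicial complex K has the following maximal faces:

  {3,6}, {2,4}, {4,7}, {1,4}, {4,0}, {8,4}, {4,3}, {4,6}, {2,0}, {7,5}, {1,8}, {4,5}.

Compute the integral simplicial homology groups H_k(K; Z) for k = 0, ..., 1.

Fix the vertex order 0 < 1 < 2 < 3 < 4 < 5 < 6 < 7 < 8 and write every simplex with vertices in increasing order. Then dim K = 1 and the simplices of K are:

  0-simplices (9): [0], [1], [2], [3], [4], [5], [6], [7], [8]
  1-simplices (12): [0,2], [0,4], [1,4], [1,8], [2,4], [3,4], [3,6], [4,5], [4,6], [4,7], [4,8], [5,7]

so the chain groups are C_0 ≅ Z^9, C_1 ≅ Z^12.

Boundary ∂_1: C_1 → C_0 is given by ∂[p,q] = [q] − [p].
As a 9×12 matrix over Z this has rank 8, with invariant factors (1,1,1,1,1,1,1,1).

Computing H_k = (kernel of ∂_k) / (image of ∂_{k+1}):

  H_0: rank C_0 − rank ∂_1 = 9 − 8 = 1, and the invariant factors of ∂_1 are all 1, so H_0 ≅ Z.
  H_1: rank ker ∂_1 − rank ∂_2 = (12 − 8) − 0 = 4, and there is no ∂_2, so H_1 ≅ Z^4.

As a check, the Euler characteristic is 9 − 12 = -3, which agrees with 1 − 4 = -3.

H_0 ≅ Z,  H_1 ≅ Z^4.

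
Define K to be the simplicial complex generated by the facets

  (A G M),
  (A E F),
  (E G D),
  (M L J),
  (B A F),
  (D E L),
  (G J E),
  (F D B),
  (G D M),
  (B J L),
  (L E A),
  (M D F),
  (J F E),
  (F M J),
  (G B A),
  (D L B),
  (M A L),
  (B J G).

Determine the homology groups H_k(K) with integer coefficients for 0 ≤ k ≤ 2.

We work with the vertex ordering A < B < D < E < F < G < J < L < M. The simplices of K, each written with vertices in increasing order, are:

  0-simplices (9): A, B, D, E, F, G, J, L, M
  1-simplices (27): AB, AE, AF, AG, AL, AM, BD, BF, BG, BJ, BL, DE, DF, DG, DL, DM, EF, EG, EJ, EL, FJ, FM, GJ, GM, JL, JM, LM
  2-simplices (18): ABF, ABG, AEF, AEL, AGM, ALM, BDF, BDL, BGJ, BJL, DEG, DEL, DFM, DGM, EFJ, EGJ, FJM, JLM

giving chain groups C_0 ≅ Z^9, C_1 ≅ Z^27, C_2 ≅ Z^18.

The boundary map ∂_1: C_1 → C_0 sends each edge [p,q] (with p < q) to q − p. For instance
  ∂DM = M − D.
The 9×27 boundary matrix has rank 8 and Smith normal form diag(1,1,1,1,1,1,1,1).

Boundary ∂_2: C_2 → C_1 maps a triangle to the signed sum of its edges. For instance
  ∂ABG = BG − AG + AB,
  ∂EGJ = GJ − EJ + EG.
The resulting 27×18 matrix has rank 17, and its Smith normal form has invariant factors (1,1,1,1,1,1,1,1,1,1,1,1,1,1,1,1,1).

Now H_k = ker ∂_k / im ∂_{k+1}, so:

  H_0: rank C_0 − rank ∂_1 = 9 − 8 = 1, and the invariant factors of ∂_1 are all 1, so H_0 ≅ Z.
  H_1: rank ker ∂_1 − rank ∂_2 = (27 − 8) − 17 = 2, and the invariant factors of ∂_2 are all 1, so H_1 ≅ Z^2.
  H_2: rank ker ∂_2 − rank ∂_3 = (18 − 17) − 0 = 1, and there is no ∂_3, so H_2 ≅ Z.

As a check, the Euler characteristic is 9 − 27 + 18 = 0, which agrees with 1 − 2 + 1 = 0.
(K is a triangulation of the torus T^2.)

H_0 = Z,  H_1 = Z^2,  H_2 = Z.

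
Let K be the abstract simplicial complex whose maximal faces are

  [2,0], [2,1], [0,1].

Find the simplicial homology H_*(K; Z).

K has 3 vertices, 3 edges.
rank ∂_0 = 0, rank ∂_1 = 2 ⇒ b_0 = 3 − 0 − 2 = 1; all invariant factors of ∂_1 are 1 so no torsion. So H_0 ≅ Z.
rank ∂_1 = 2, rank ∂_2 = 0 ⇒ b_1 = 3 − 2 − 0 = 1. So H_1 ≅ Z.

H_0 = Z,  H_1 = Z.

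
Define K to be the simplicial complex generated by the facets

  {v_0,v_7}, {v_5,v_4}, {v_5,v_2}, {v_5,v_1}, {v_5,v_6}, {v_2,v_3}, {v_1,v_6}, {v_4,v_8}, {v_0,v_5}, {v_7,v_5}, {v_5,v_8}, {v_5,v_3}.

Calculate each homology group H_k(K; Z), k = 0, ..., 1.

Order the vertices as v_0 < v_1 < v_2 < v_3 < v_4 < v_5 < v_6 < v_7 < v_8. Listing each simplex with vertices in this order, K has dimension 1 with simplices:

  0-simplices (9): [v_0], [v_1], [v_2], [v_3], [v_4], [v_5], [v_6], [v_7], [v_8]
  1-simplices (12): [v_0,v_5], [v_0,v_7], [v_1,v_5], [v_1,v_6], [v_2,v_3], [v_2,v_5], [v_3,v_5], [v_4,v_5], [v_4,v_8], [v_5,v_6], [v_5,v_7], [v_5,v_8]

Hence C_0 ≅ Z^9, C_1 ≅ Z^12.

The boundary map ∂_1: C_1 → C_0 is given by ∂[p,q] = [q] − [p]. For instance
  ∂[v_5,v_8] = [v_8] − [v_5].
As a 9×12 matrix over Z this has rank 8, with invariant factors (1,1,1,1,1,1,1,1).

Computing H_k = (kernel of ∂_k) / (image of ∂_{k+1}):

  H_0: rank C_0 − rank ∂_1 = 9 − 8 = 1, and the invariant factors of ∂_1 are all 1, so H_0 ≅ Z.
  H_1: rank ker ∂_1 − rank ∂_2 = (12 − 8) − 0 = 4, and there is no ∂_2, so H_1 ≅ Z^4.

H_0 ≅ Z,  H_1 ≅ Z^4.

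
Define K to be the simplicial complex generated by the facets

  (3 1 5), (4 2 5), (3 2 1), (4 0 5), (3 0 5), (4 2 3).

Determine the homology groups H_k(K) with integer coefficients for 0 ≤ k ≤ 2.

Fix the vertex order 0 < 1 < 2 < 3 < 4 < 5 and write every simplex with vertices in increasing order. Then dim K = 2 and the simplices of K are:

  0-simplices (6): [0], [1], [2], [3], [4], [5]
  1-simplices (12): [0,3], [0,4], [0,5], [1,2], [1,3], [1,5], [2,3], [2,4], [2,5], [3,4], [3,5], [4,5]
  2-simplices (6): [0,3,5], [0,4,5], [1,2,3], [1,3,5], [2,3,4], [2,4,5]

so the chain groups are C_0 ≅ Z^6, C_1 ≅ Z^12, C_2 ≅ Z^6.

∂_1: C_1 → C_0 maps an edge to its endpoints' difference, ∂[p,q] = q − p.
This gives a 6×12 integer matrix of rank 5; reducing to Smith normal form yields diagonal entries (1,1,1,1,1).

∂_2: C_2 → C_1 acts by ∂[p,q,r] = [q,r] − [p,r] + [p,q]. For instance
  ∂[0,4,5] = [4,5] − [0,5] + [0,4],
  ∂[2,4,5] = [4,5] − [2,5] + [2,4].
The resulting 12×6 matrix has rank 6, and its Smith normal form has invariant factors (1,1,1,1,1,1).

Computing H_k = (kernel of ∂_k) / (image of ∂_{k+1}):

  H_0: rank C_0 − rank ∂_1 = 6 − 5 = 1, and the invariant factors of ∂_1 are all 1, so H_0 ≅ Z.
  H_1: rank ker ∂_1 − rank ∂_2 = (12 − 5) − 6 = 1, and the invariant factors of ∂_2 are all 1, so H_1 ≅ Z.
  H_2: rank ker ∂_2 − rank ∂_3 = (6 − 6) − 0 = 0, and there is no ∂_3, so H_2 ≅ 0.

As a check, the Euler characteristic is 6 − 12 + 6 = 0, which agrees with 1 − 1 + 0 = 0.

H_0 = Z,  H_1 = Z,  H_2 = 0.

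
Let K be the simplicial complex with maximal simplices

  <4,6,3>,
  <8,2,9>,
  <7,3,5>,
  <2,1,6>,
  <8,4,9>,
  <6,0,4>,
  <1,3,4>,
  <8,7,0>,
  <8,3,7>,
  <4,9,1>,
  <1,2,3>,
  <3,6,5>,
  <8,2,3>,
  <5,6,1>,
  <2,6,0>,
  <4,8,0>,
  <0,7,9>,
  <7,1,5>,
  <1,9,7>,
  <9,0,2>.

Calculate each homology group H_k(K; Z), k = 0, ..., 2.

H_0 = Z,  H_1 = Z ⊕ Z_2,  H_2 = 0.

Fix the vertex order 0 < 1 < 2 < 3 < 4 < 5 < 6 < 7 < 8 < 9 and write every simplex with vertices in increasing order. Then dim K = 2 and the simplices of K are:

  0-simplices (10): [0], [1], [2], [3], [4], [5], [6], [7], [8], [9]
  1-simplices (30): (30 of them)
  2-simplices (20): (20 of them)

giving chain groups C_0 ≅ Z^10, C_1 ≅ Z^30, C_2 ≅ Z^20.

∂_1: C_1 → C_0 is given by ∂[p,q] = [q] − [p]. For instance
  ∂[3,8] = [8] − [3].
The resulting 10×30 matrix has rank 9, and its Smith normal form has invariant factors (1,1,1,1,1,1,1,1,1).

∂_2: C_2 → C_1 maps a triangle to the signed sum of its edges. For instance
  ∂[1,3,4] = [3,4] − [1,4] + [1,3],
  ∂[0,7,8] = [7,8] − [0,8] + [0,7].
As a 30×20 matrix over Z this has rank 20, with invariant factors (1,1,1,1,1,1,1,1,1,1,1,1,1,1,1,1,1,1,1,2).

Computing H_k = (kernel of ∂_k) / (image of ∂_{k+1}):

  H_0: rank C_0 − rank ∂_1 = 10 − 9 = 1, and the invariant factors of ∂_1 are all 1, so H_0 ≅ Z.
  H_1: rank ker ∂_1 − rank ∂_2 = (30 − 9) − 20 = 1, and ∂_2 has invariant factor 2 > 1, so H_1 ≅ Z ⊕ Z_2.
  H_2: rank ker ∂_2 − rank ∂_3 = (20 − 20) − 0 = 0, and there is no ∂_3, so H_2 ≅ 0.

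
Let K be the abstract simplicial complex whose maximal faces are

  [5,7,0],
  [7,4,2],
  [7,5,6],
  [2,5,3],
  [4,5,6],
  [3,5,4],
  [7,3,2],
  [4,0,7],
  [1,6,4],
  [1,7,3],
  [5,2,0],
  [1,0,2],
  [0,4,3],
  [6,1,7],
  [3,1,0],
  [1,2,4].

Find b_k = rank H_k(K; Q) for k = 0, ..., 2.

b_0 = 1, b_1 = 2, b_2 = 1.

We work with the vertex ordering 0 < 1 < 2 < 3 < 4 < 5 < 6 < 7. The simplices of K, each written with vertices in increasing order, are:

  0-simplices (8): [0], [1], [2], [3], [4], [5], [6], [7]
  1-simplices (24): (24 of them)
  2-simplices (16): [0,1,2], [0,1,3], [0,2,5], [0,3,4], [0,4,7], [0,5,7], [1,2,4], [1,3,7], [1,4,6], [1,6,7], [2,3,5], [2,3,7], [2,4,7], [3,4,5], [4,5,6], [5,6,7]

Hence C_0 ≅ Z^8, C_1 ≅ Z^24, C_2 ≅ Z^16.

∂_1: C_1 → C_0 is given by ∂[p,q] = [q] − [p]. For instance
  ∂[1,2] = [2] − [1].
The 8×24 boundary matrix has rank 7 and Smith normal form diag(1,1,1,1,1,1,1).

∂_2: C_2 → C_1 acts by ∂[p,q,r] = [q,r] − [p,r] + [p,q]. For instance
  ∂[4,5,6] = [5,6] − [4,6] + [4,5],
  ∂[1,6,7] = [6,7] − [1,7] + [1,6].
The resulting 24×16 matrix has rank 15, and its Smith normal form has invariant factors (1,1,1,1,1,1,1,1,1,1,1,1,1,1,1).

Now H_k = ker ∂_k / im ∂_{k+1}, so:

  H_0: rank C_0 − rank ∂_1 = 8 − 7 = 1, and the invariant factors of ∂_1 are all 1, so H_0 = Z.
  H_1: rank ker ∂_1 − rank ∂_2 = (24 − 7) − 15 = 2, and the invariant factors of ∂_2 are all 1, so H_1 = Z^2.
  H_2: rank ker ∂_2 − rank ∂_3 = (16 − 15) − 0 = 1, and there is no ∂_3, so H_2 = Z.

Hence the Betti numbers are b_0 = 1, b_1 = 2, b_2 = 1.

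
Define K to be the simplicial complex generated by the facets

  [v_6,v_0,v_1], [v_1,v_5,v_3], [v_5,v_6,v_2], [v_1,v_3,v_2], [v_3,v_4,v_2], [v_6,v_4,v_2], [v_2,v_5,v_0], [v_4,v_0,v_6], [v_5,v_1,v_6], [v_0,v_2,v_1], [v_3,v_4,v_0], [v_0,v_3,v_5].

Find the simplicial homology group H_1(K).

We work with the vertex ordering v_0 < v_1 < v_2 < v_3 < v_4 < v_5 < v_6. The simplices of K, each written with vertices in increasing order, are:

  0-simplices (7): [v_0], [v_1], [v_2], [v_3], [v_4], [v_5], [v_6]
  1-simplices (18): (18 of them)
  2-simplices (12): (12 of them)

Hence C_0 ≅ Z^7, C_1 ≅ Z^18, C_2 ≅ Z^12.

Boundary ∂_1: C_1 → C_0 sends each edge [p,q] (with p < q) to q − p. For instance
  ∂[v_0,v_1] = [v_1] − [v_0].
The 7×18 boundary matrix has rank 6 and Smith normal form diag(1,1,1,1,1,1).

Boundary ∂_2: C_2 → C_1 acts by ∂[p,q,r] = [q,r] − [p,r] + [p,q]. For instance
  ∂[v_2,v_5,v_6] = [v_5,v_6] − [v_2,v_6] + [v_2,v_5],
  ∂[v_0,v_3,v_5] = [v_3,v_5] − [v_0,v_5] + [v_0,v_3].
The resulting 18×12 matrix has rank 12, and its Smith normal form has invariant factors (1,1,1,1,1,1,1,1,1,1,1,2).

Now H_k = ker ∂_k / im ∂_{k+1}, so:

  H_1: rank ker ∂_1 − rank ∂_2 = (18 − 6) − 12 = 0, and ∂_2 has invariant factor 2 > 1, so H_1 ≅ Z/2Z.

H_1 = Z/2Z.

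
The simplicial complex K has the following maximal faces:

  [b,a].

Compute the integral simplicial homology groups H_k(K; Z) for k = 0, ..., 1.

We work with the vertex ordering a < b. The simplices of K, each written with vertices in increasing order, are:

  0-simplices (2): a, b
  1-simplices (1): ab

Hence C_0 ≅ Z^2, C_1 ≅ Z^1.

The boundary map ∂_1: C_1 → C_0 sends each edge [p,q] (with p < q) to q − p. For instance
  ∂ab = b − a.
The 2×1 boundary matrix has rank 1 and Smith normal form diag(1).

From H_k ≅ ker(∂_k) / im(∂_{k+1}) we obtain:

  H_0: rank C_0 − rank ∂_1 = 2 − 1 = 1, and the invariant factors of ∂_1 are all 1, so H_0 = Z.
  H_1: rank ker ∂_1 − rank ∂_2 = (1 − 1) − 0 = 0, and there is no ∂_2, so H_1 = 0.

As a check, the Euler characteristic is 2 − 1 = 1, which agrees with 1 − 0 = 1.

H_0 ≅ Z,  H_1 = 0.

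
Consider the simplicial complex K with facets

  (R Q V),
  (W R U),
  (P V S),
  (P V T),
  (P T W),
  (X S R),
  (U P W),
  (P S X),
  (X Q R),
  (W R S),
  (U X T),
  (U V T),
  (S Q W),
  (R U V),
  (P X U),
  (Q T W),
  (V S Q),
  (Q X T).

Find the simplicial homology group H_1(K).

H_1 = Z ⊕ Z/2.

K has 9 vertices, 27 edges, 18 triangles.
rank ∂_1 = 8, rank ∂_2 = 18 ⇒ b_1 = 27 − 8 − 18 = 1; ∂_2 has invariant factor(s) [2] giving torsion. So H_1 = Z ⊕ Z/2.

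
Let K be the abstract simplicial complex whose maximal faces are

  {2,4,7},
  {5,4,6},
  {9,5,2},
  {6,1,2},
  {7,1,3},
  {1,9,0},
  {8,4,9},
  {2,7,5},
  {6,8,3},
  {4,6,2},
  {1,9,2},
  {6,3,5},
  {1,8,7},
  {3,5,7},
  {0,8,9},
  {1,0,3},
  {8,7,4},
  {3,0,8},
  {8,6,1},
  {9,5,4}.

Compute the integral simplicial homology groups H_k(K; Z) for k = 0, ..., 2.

Order the vertices as 0 < 1 < 2 < 3 < 4 < 5 < 6 < 7 < 8 < 9. Listing each simplex with vertices in this order, K has dimension 2 with simplices:

  0-simplices (10): [0], [1], [2], [3], [4], [5], [6], [7], [8], [9]
  1-simplices (30): (30 of them)
  2-simplices (20): (20 of them)

Hence C_0 ≅ Z^10, C_1 ≅ Z^30, C_2 ≅ Z^20.

The boundary map ∂_1: C_1 → C_0 maps an edge to its endpoints' difference, ∂[p,q] = q − p. For instance
  ∂[8,9] = [9] − [8].
The resulting 10×30 matrix has rank 9, and its Smith normal form has invariant factors (1,1,1,1,1,1,1,1,1).

The boundary map ∂_2: C_2 → C_1 maps a triangle to the signed sum of its edges. For instance
  ∂[0,3,8] = [3,8] − [0,8] + [0,3],
  ∂[0,1,9] = [1,9] − [0,9] + [0,1].
The 30×20 boundary matrix has rank 20 and Smith normal form diag(1,1,1,1,1,1,1,1,1,1,1,1,1,1,1,1,1,1,1,2).

Computing H_k = (kernel of ∂_k) / (image of ∂_{k+1}):

  H_0: rank C_0 − rank ∂_1 = 10 − 9 = 1, and the invariant factors of ∂_1 are all 1, so H_0 = Z.
  H_1: rank ker ∂_1 − rank ∂_2 = (30 − 9) − 20 = 1, and ∂_2 has invariant factor 2 > 1, so H_1 = Z ⊕ Z/2Z.
  H_2: rank ker ∂_2 − rank ∂_3 = (20 − 20) − 0 = 0, and there is no ∂_3, so H_2 = 0.

H_0 = Z,  H_1 = Z ⊕ Z/2Z,  H_2 = 0.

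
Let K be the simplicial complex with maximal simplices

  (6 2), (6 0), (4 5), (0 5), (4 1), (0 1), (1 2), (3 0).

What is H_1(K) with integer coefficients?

H_1 ≅ Z^2.

Take the total order 0 < 1 < 2 < 3 < 4 < 5 < 6 on the vertex set. Then K (dimension 1) consists of the simplices:

  0-simplices (7): [0], [1], [2], [3], [4], [5], [6]
  1-simplices (8): [0,1], [0,3], [0,5], [0,6], [1,2], [1,4], [2,6], [4,5]

so the chain groups are C_0 ≅ Z^7, C_1 ≅ Z^8.

Boundary ∂_1: C_1 → C_0 is given by ∂[p,q] = [q] − [p].
As a 7×8 matrix over Z this has rank 6, with invariant factors (1,1,1,1,1,1).

Computing H_k = (kernel of ∂_k) / (image of ∂_{k+1}):

  H_1: rank ker ∂_1 − rank ∂_2 = (8 − 6) − 0 = 2, and there is no ∂_2, so H_1 ≅ Z^2.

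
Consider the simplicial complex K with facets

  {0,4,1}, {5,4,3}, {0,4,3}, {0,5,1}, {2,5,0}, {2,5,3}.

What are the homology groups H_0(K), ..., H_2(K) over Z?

Take the total order 0 < 1 < 2 < 3 < 4 < 5 on the vertex set. Then K (dimension 2) consists of the simplices:

  0-simplices (6): [0], [1], [2], [3], [4], [5]
  1-simplices (12): [0,1], [0,2], [0,3], [0,4], [0,5], [1,4], [1,5], [2,3], [2,5], [3,4], [3,5], [4,5]
  2-simplices (6): [0,1,4], [0,1,5], [0,2,5], [0,3,4], [2,3,5], [3,4,5]

Hence C_0 ≅ Z^6, C_1 ≅ Z^12, C_2 ≅ Z^6.

Boundary ∂_1: C_1 → C_0 is given by ∂[p,q] = [q] − [p]. For instance
  ∂[0,2] = [2] − [0].
The resulting 6×12 matrix has rank 5, and its Smith normal form has invariant factors (1,1,1,1,1).

Boundary ∂_2: C_2 → C_1 sends each 2-simplex [p,q,r] to [q,r] − [p,r] + [p,q]. For instance
  ∂[0,3,4] = [3,4] − [0,4] + [0,3],
  ∂[0,1,4] = [1,4] − [0,4] + [0,1].
The resulting 12×6 matrix has rank 6, and its Smith normal form has invariant factors (1,1,1,1,1,1).

Reading off H_k = ker ∂_k / im ∂_{k+1}:

  H_0: rank C_0 − rank ∂_1 = 6 − 5 = 1, and the invariant factors of ∂_1 are all 1, so H_0 = Z.
  H_1: rank ker ∂_1 − rank ∂_2 = (12 − 5) − 6 = 1, and the invariant factors of ∂_2 are all 1, so H_1 = Z.
  H_2: rank ker ∂_2 − rank ∂_3 = (6 − 6) − 0 = 0, and there is no ∂_3, so H_2 = 0.

As a check, the Euler characteristic is 6 − 12 + 6 = 0, which agrees with 1 − 1 + 0 = 0.

H_0 = Z,  H_1 = Z,  H_2 = 0.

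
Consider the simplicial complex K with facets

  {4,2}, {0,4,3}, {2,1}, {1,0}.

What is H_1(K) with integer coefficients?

Take the total order 0 < 1 < 2 < 3 < 4 on the vertex set. Then K (dimension 2) consists of the simplices:

  0-simplices (5): [0], [1], [2], [3], [4]
  1-simplices (6): [0,1], [0,3], [0,4], [1,2], [2,4], [3,4]
  2-simplices (1): [0,3,4]

so the chain groups are C_0 ≅ Z^5, C_1 ≅ Z^6, C_2 ≅ Z^1.

∂_1: C_1 → C_0 maps an edge to its endpoints' difference, ∂[p,q] = q − p. For instance
  ∂[0,1] = [1] − [0].
This gives a 5×6 integer matrix of rank 4; reducing to Smith normal form yields diagonal entries (1,1,1,1).

Boundary ∂_2: C_2 → C_1 sends each 2-simplex [p,q,r] to [q,r] − [p,r] + [p,q]. For instance
  ∂[0,3,4] = [3,4] − [0,4] + [0,3].
This gives a 6×1 integer matrix of rank 1; reducing to Smith normal form yields diagonal entries (1).

From H_k ≅ ker(∂_k) / im(∂_{k+1}) we obtain:

  H_1: rank ker ∂_1 − rank ∂_2 = (6 − 4) − 1 = 1, and the invariant factors of ∂_2 are all 1, so H_1 ≅ Z.

H_1 ≅ Z.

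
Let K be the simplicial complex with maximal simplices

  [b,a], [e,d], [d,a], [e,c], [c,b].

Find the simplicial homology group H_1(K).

Order the vertices as a < b < c < d < e. Listing each simplex with vertices in this order, K has dimension 1 with simplices:

  0-simplices (5): a, b, c, d, e
  1-simplices (5): ab, ad, bc, ce, de

Hence C_0 ≅ Z^5, C_1 ≅ Z^5.

Boundary ∂_1: C_1 → C_0 sends each edge [p,q] (with p < q) to q − p. For instance
  ∂ce = e − c.
The resulting 5×5 matrix has rank 4, and its Smith normal form has invariant factors (1,1,1,1).

Now H_k = ker ∂_k / im ∂_{k+1}, so:

  H_1: rank ker ∂_1 − rank ∂_2 = (5 − 4) − 0 = 1, and there is no ∂_2, so H_1 ≅ Z.

H_1 ≅ Z.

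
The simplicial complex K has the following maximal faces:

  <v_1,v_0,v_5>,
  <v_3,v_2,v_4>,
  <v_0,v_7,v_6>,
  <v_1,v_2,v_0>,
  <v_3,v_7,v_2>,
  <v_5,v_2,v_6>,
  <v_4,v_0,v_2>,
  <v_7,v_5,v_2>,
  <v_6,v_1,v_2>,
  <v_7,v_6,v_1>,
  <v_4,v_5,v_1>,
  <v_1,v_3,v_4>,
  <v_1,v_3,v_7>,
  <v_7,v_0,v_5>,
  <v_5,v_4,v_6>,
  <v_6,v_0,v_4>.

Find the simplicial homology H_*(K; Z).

H_0 ≅ Z,  H_1 ≅ Z^2,  H_2 ≅ Z.

Fix the vertex order v_0 < v_1 < v_2 < v_3 < v_4 < v_5 < v_6 < v_7 and write every simplex with vertices in increasing order. Then dim K = 2 and the simplices of K are:

  0-simplices (8): [v_0], [v_1], [v_2], [v_3], [v_4], [v_5], [v_6], [v_7]
  1-simplices (24): (24 of them)
  2-simplices (16): (16 of them)

giving chain groups C_0 ≅ Z^8, C_1 ≅ Z^24, C_2 ≅ Z^16.

Boundary ∂_1: C_1 → C_0 sends each edge [p,q] (with p < q) to q − p. For instance
  ∂[v_2,v_4] = [v_4] − [v_2].
The 8×24 boundary matrix has rank 7 and Smith normal form diag(1,1,1,1,1,1,1).

Boundary ∂_2: C_2 → C_1 sends each 2-simplex [p,q,r] to [q,r] − [p,r] + [p,q]. For instance
  ∂[v_1,v_2,v_6] = [v_2,v_6] − [v_1,v_6] + [v_1,v_2],
  ∂[v_0,v_1,v_5] = [v_1,v_5] − [v_0,v_5] + [v_0,v_1].
The resulting 24×16 matrix has rank 15, and its Smith normal form has invariant factors (1,1,1,1,1,1,1,1,1,1,1,1,1,1,1).

Computing H_k = (kernel of ∂_k) / (image of ∂_{k+1}):

  H_0: rank C_0 − rank ∂_1 = 8 − 7 = 1, and the invariant factors of ∂_1 are all 1, so H_0 ≅ Z.
  H_1: rank ker ∂_1 − rank ∂_2 = (24 − 7) − 15 = 2, and the invariant factors of ∂_2 are all 1, so H_1 ≅ Z^2.
  H_2: rank ker ∂_2 − rank ∂_3 = (16 − 15) − 0 = 1, and there is no ∂_3, so H_2 ≅ Z.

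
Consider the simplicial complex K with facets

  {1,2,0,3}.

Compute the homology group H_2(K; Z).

H_2 ≅ 0.

Order the vertices as 0 < 1 < 2 < 3. Listing each simplex with vertices in this order, K has dimension 3 with simplices:

  0-simplices (4): [0], [1], [2], [3]
  1-simplices (6): [0,1], [0,2], [0,3], [1,2], [1,3], [2,3]
  2-simplices (4): [0,1,2], [0,1,3], [0,2,3], [1,2,3]
  3-simplices (1): [0,1,2,3]

so the chain groups are C_0 ≅ Z^4, C_1 ≅ Z^6, C_2 ≅ Z^4, C_3 ≅ Z^1.

Boundary ∂_1: C_1 → C_0 sends each edge [p,q] (with p < q) to q − p. For instance
  ∂[1,3] = [3] − [1].
The 4×6 boundary matrix has rank 3 and Smith normal form diag(1,1,1).

∂_2: C_2 → C_1 maps a triangle to the signed sum of its edges. For instance
  ∂[0,1,3] = [1,3] − [0,3] + [0,1],
  ∂[0,1,2] = [1,2] − [0,2] + [0,1].
As a 6×4 matrix over Z this has rank 3, with invariant factors (1,1,1).

Boundary ∂_3: C_3 → C_2 sends each 3-simplex σ to the alternating sum Σ_i (−1)^i (σ with its i-th vertex removed). For instance
  ∂[0,1,2,3] = [1,2,3] − [0,2,3] + [0,1,3] − [0,1,2].
The 4×1 boundary matrix has rank 1 and Smith normal form diag(1).

From H_k ≅ ker(∂_k) / im(∂_{k+1}) we obtain:

  H_2: rank ker ∂_2 − rank ∂_3 = (4 − 3) − 1 = 0, and the invariant factors of ∂_3 are all 1, so H_2 ≅ 0.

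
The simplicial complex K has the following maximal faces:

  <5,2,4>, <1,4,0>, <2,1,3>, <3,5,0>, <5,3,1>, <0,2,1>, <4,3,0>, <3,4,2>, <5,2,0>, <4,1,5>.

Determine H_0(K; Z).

H_0 = Z.

Fix the vertex order 0 < 1 < 2 < 3 < 4 < 5 and write every simplex with vertices in increasing order. Then dim K = 2 and the simplices of K are:

  0-simplices (6): [0], [1], [2], [3], [4], [5]
  1-simplices (15): [0,1], [0,2], [0,3], [0,4], [0,5], [1,2], [1,3], [1,4], [1,5], [2,3], [2,4], [2,5], [3,4], [3,5], [4,5]
  2-simplices (10): [0,1,2], [0,1,4], [0,2,5], [0,3,4], [0,3,5], [1,2,3], [1,3,5], [1,4,5], [2,3,4], [2,4,5]

Hence C_0 ≅ Z^6, C_1 ≅ Z^15, C_2 ≅ Z^10.

The boundary map ∂_1: C_1 → C_0 is given by ∂[p,q] = [q] − [p]. For instance
  ∂[0,1] = [1] − [0].
The 6×15 boundary matrix has rank 5 and Smith normal form diag(1,1,1,1,1).

Boundary ∂_2: C_2 → C_1 acts by ∂[p,q,r] = [q,r] − [p,r] + [p,q]. For instance
  ∂[0,1,2] = [1,2] − [0,2] + [0,1],
  ∂[2,4,5] = [4,5] − [2,5] + [2,4].
The resulting 15×10 matrix has rank 10, and its Smith normal form has invariant factors (1,1,1,1,1,1,1,1,1,2).

Now H_k = ker ∂_k / im ∂_{k+1}, so:

  H_0: rank C_0 − rank ∂_1 = 6 − 5 = 1, and the invariant factors of ∂_1 are all 1, so H_0 = Z.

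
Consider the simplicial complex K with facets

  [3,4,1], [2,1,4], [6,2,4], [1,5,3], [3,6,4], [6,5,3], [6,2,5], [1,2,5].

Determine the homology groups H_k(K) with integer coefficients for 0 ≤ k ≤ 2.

We work with the vertex ordering 1 < 2 < 3 < 4 < 5 < 6. The simplices of K, each written with vertices in increasing order, are:

  0-simplices (6): [1], [2], [3], [4], [5], [6]
  1-simplices (12): [1,2], [1,3], [1,4], [1,5], [2,4], [2,5], [2,6], [3,4], [3,5], [3,6], [4,6], [5,6]
  2-simplices (8): [1,2,4], [1,2,5], [1,3,4], [1,3,5], [2,4,6], [2,5,6], [3,4,6], [3,5,6]

Hence C_0 ≅ Z^6, C_1 ≅ Z^12, C_2 ≅ Z^8.

The boundary map ∂_1: C_1 → C_0 is given by ∂[p,q] = [q] − [p].
As a 6×12 matrix over Z this has rank 5, with invariant factors (1,1,1,1,1).

∂_2: C_2 → C_1 acts by ∂[p,q,r] = [q,r] − [p,r] + [p,q]. For instance
  ∂[3,4,6] = [4,6] − [3,6] + [3,4],
  ∂[2,4,6] = [4,6] − [2,6] + [2,4].
As a 12×8 matrix over Z this has rank 7, with invariant factors (1,1,1,1,1,1,1).

From H_k ≅ ker(∂_k) / im(∂_{k+1}) we obtain:

  H_0: rank C_0 − rank ∂_1 = 6 − 5 = 1, and the invariant factors of ∂_1 are all 1, so H_0 ≅ Z.
  H_1: rank ker ∂_1 − rank ∂_2 = (12 − 5) − 7 = 0, and the invariant factors of ∂_2 are all 1, so H_1 ≅ 0.
  H_2: rank ker ∂_2 − rank ∂_3 = (8 − 7) − 0 = 1, and there is no ∂_3, so H_2 ≅ Z.

(K is a triangulation of the 2-sphere S^2.)

H_0 ≅ Z,  H_1 = 0,  H_2 ≅ Z.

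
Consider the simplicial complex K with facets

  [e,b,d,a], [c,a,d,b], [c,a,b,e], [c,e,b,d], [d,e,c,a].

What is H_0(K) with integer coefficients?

H_0 ≅ Z.

We work with the vertex ordering a < b < c < d < e. The simplices of K, each written with vertices in increasing order, are:

  0-simplices (5): a, b, c, d, e
  1-simplices (10): ab, ac, ad, ae, bc, bd, be, cd, ce, de
  2-simplices (10): abc, abd, abe, acd, ace, ade, bcd, bce, bde, cde
  3-simplices (5): abcd, abce, abde, acde, bcde

giving chain groups C_0 ≅ Z^5, C_1 ≅ Z^10, C_2 ≅ Z^10, C_3 ≅ Z^5.

∂_1: C_1 → C_0 is given by ∂[p,q] = [q] − [p]. For instance
  ∂bd = d − b.
The 5×10 boundary matrix has rank 4 and Smith normal form diag(1,1,1,1).

∂_2: C_2 → C_1 maps a triangle to the signed sum of its edges. For instance
  ∂ace = ce − ae + ac,
  ∂abc = bc − ac + ab.
This gives a 10×10 integer matrix of rank 6; reducing to Smith normal form yields diagonal entries (1,1,1,1,1,1).

Boundary ∂_3: C_3 → C_2 sends each 3-simplex σ to the alternating sum Σ_i (−1)^i (σ with its i-th vertex removed). For instance
  ∂abce = bce − ace + abe − abc,
  ∂bcde = cde − bde + bce − bcd.
As a 10×5 matrix over Z this has rank 4, with invariant factors (1,1,1,1).

Reading off H_k = ker ∂_k / im ∂_{k+1}:

  H_0: rank C_0 − rank ∂_1 = 5 − 4 = 1, and the invariant factors of ∂_1 are all 1, so H_0 ≅ Z.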